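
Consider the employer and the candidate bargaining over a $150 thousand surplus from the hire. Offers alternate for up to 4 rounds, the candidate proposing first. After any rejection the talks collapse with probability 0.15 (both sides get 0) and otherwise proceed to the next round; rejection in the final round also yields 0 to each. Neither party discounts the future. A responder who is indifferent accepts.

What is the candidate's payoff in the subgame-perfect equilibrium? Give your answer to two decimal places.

Round 4 (the employer proposes): the candidate will accept anything ≥ 0, so the employer offers 0 and keeps 150.
Round 3 (the candidate proposes): rejecting gives the employer an expected 0.85 × 150 = 127.5, so the candidate offers 127.5, keeping 22.5.
Round 2 (the employer proposes): rejecting gives the candidate an expected 0.85 × 22.5 = 19.125. The employer offers 19.125 and keeps 150 − 19.125 = 130.875.
Round 1 (the candidate proposes): rejecting gives the employer an expected 0.85 × 130.875 = 111.24375; the candidate offers that and keeps 38.75625.

38.76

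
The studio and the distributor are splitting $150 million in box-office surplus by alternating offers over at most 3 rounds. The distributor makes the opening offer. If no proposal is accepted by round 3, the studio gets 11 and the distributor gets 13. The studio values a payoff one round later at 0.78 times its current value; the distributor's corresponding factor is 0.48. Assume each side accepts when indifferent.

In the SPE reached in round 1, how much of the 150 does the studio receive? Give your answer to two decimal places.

Round 3 (the distributor proposes): the studio gets 11 if talks fail, so the distributor offers 11 and keeps 139.
Round 2 (the studio proposes): the distributor can get 139 next round, worth 0.48 × 139 = 66.72 now. The studio offers 66.72 and keeps 150 − 66.72 = 83.28.
Round 1 (the distributor proposes): the studio can get 83.28 next round, worth 0.78 × 83.28 = 64.9584 now; the distributor offers that and keeps 85.0416.

64.96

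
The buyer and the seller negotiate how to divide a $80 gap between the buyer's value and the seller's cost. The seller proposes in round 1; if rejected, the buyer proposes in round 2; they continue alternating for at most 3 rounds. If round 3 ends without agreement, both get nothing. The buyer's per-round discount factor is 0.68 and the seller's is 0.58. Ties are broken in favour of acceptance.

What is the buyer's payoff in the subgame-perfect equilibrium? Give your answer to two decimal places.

Round 3 (the seller proposes): rejection yields 0 for the buyer; the seller offers 0 and keeps 80.
Round 2 (the buyer proposes): the seller can get 80 next round, worth 0.58 × 80 = 46.4 now, so the buyer offers 46.4, keeping 33.6.
Round 1 (the seller proposes): the buyer can get 33.6 next round, worth 0.68 × 33.6 = 22.848 now. The seller offers 22.848 and keeps 80 − 22.848 = 57.152.

22.85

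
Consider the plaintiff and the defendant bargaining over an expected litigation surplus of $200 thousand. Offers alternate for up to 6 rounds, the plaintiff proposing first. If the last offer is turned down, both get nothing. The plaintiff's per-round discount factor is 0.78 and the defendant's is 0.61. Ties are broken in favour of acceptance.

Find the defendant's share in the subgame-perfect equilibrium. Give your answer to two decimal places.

67.23

Round 6 (the defendant proposes): rejection yields 0 for the plaintiff; the defendant offers 0 and keeps 200.
Round 5 (the plaintiff proposes): the defendant can get 200 next round, worth 0.61 × 200 = 122 now. The plaintiff offers 122 and keeps 200 − 122 = 78.
Round 4 (the defendant proposes): the plaintiff can get 78 next round, worth 0.78 × 78 = 60.84 now, so the defendant offers 60.84, keeping 139.16.
Round 3 (the plaintiff proposes): the defendant can get 139.16 next round, worth 0.61 × 139.16 = 84.8876 now. The plaintiff offers 84.8876 and keeps 200 − 84.8876 = 115.1124.
Round 2 (the defendant proposes): the plaintiff can get 115.1124 next round, worth 0.78 × 115.1124 = 89.787672 now, so the defendant offers 89.787672, keeping 110.212328.
Round 1 (the plaintiff proposes): the defendant can get 110.212328 next round, worth 0.61 × 110.212328 = 67.22952008 now. The plaintiff offers 67.22952008 and keeps 200 − 67.22952008 = 132.77047992.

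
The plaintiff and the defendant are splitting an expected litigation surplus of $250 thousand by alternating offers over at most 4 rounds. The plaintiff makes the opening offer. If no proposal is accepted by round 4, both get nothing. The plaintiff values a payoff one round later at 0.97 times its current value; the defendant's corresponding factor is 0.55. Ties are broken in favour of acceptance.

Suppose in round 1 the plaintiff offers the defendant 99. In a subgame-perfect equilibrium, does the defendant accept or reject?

Work out the defendant's continuation value if the offer is rejected.
Round 4 (the defendant proposes): the plaintiff will accept anything ≥ 0, so the defendant offers 0 and keeps 250.
Round 3 (the plaintiff proposes): the defendant can get 250 next round, worth 0.55 × 250 = 137.5 now; the plaintiff offers that and keeps 112.5.
Round 2 (the defendant proposes): the plaintiff can get 112.5 next round, worth 0.97 × 112.5 = 109.125 now; the defendant offers that and keeps 140.875.
So by rejecting in round 1, the defendant gets 140.875 next round, worth 0.55 × 140.875 = 77.48125 now.
Offer 99 ≥ 77.48125, so the defendant accepts.

Accept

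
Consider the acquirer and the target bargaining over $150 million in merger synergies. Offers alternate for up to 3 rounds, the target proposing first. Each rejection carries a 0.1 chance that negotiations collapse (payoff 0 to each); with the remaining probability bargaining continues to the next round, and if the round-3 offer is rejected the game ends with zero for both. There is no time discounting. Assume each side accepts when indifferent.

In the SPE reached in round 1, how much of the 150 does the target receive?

136.5

By backward induction:
Round 3 (the target proposes): rejection yields 0 for the acquirer; the target offers 0 and keeps 150.
Round 2 (the acquirer proposes): rejecting gives the target an expected 0.9 × 150 = 135. The acquirer offers 135 and keeps 150 − 135 = 15.
Round 1 (the target proposes): rejecting gives the acquirer an expected 0.9 × 15 = 13.5. The target offers 13.5 and keeps 150 − 13.5 = 136.5.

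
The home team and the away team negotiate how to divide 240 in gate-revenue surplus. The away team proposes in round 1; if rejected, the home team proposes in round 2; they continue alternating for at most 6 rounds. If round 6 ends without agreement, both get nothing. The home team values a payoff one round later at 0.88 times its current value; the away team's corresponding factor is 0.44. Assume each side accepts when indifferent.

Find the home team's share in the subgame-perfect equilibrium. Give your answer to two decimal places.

Round 6 (the home team proposes): the away team will accept anything ≥ 0, so the home team offers 0 and keeps 240.
Round 5 (the away team proposes): the home team can get 240 next round, worth 0.88 × 240 = 211.2 now; the away team offers that and keeps 28.8.
Round 4 (the home team proposes): the away team can get 28.8 next round, worth 0.44 × 28.8 = 12.672 now, so the home team offers 12.672, keeping 227.328.
Round 3 (the away team proposes): the home team can get 227.328 next round, worth 0.88 × 227.328 = 200.04864 now, so the away team offers 200.04864, keeping 39.95136.
Round 2 (the home team proposes): the away team can get 39.95136 next round, worth 0.44 × 39.95136 = 17.5785984 now, so the home team offers 17.5785984, keeping 222.4214016.
Round 1 (the away team proposes): the home team can get 222.4214016 next round, worth 0.88 × 222.4214016 = 195.730833408 now; the away team offers that and keeps 44.269166592.

195.73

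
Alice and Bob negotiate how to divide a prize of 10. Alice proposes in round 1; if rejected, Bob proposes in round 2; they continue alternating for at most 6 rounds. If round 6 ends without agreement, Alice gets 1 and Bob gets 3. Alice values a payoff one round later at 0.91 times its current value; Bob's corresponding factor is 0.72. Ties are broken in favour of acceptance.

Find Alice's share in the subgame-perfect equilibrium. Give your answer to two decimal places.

6.15

Round 6 (Bob proposes): Alice gets 1 if talks fail, so Bob offers 1 and keeps 9.
Round 5 (Alice proposes): Bob can get 9 next round, worth 0.72 × 9 = 6.48 now. Alice offers 6.48 and keeps 10 − 6.48 = 3.52.
Round 4 (Bob proposes): Alice can get 3.52 next round, worth 0.91 × 3.52 = 3.2032 now. Bob offers 3.2032 and keeps 10 − 3.2032 = 6.7968.
Round 3 (Alice proposes): Bob can get 6.7968 next round, worth 0.72 × 6.7968 = 4.893696 now. Alice offers 4.893696 and keeps 10 − 4.893696 = 5.106304.
Round 2 (Bob proposes): Alice can get 5.106304 next round, worth 0.91 × 5.106304 = 4.64673664 now; Bob offers that and keeps 5.35326336.
Round 1 (Alice proposes): Bob can get 5.35326336 next round, worth 0.72 × 5.35326336 = 3.8543496192 now. Alice offers 3.8543496192 and keeps 10 − 3.8543496192 = 6.1456503808.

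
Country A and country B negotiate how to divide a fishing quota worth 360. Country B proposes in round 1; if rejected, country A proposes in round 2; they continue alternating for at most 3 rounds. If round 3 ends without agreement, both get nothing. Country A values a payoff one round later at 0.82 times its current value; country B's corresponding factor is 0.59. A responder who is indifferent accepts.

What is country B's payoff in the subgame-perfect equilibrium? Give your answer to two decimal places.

Round 3 (country B proposes): rejection yields 0 for country A; country B offers 0 and keeps 360.
Round 2 (country A proposes): country B can get 360 next round, worth 0.59 × 360 = 212.4 now; country A offers that and keeps 147.6.
Round 1 (country B proposes): country A can get 147.6 next round, worth 0.82 × 147.6 = 121.032 now, so country B offers 121.032, keeping 238.968.

238.97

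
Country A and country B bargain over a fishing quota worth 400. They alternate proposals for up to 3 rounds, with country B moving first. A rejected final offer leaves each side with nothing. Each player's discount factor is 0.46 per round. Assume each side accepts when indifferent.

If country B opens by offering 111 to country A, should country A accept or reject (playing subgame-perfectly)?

Accept

Round 3 (country B proposes): country A will accept anything ≥ 0, so country B offers 0 and keeps 400.
Round 2 (country A proposes): country B can get 400 next round, worth 0.46 × 400 = 184 now; country A offers that and keeps 216.
So by rejecting in round 1, country A gets 216 next round, worth 0.46 × 216 = 99.36 now.
Offer 111 ≥ 99.36, so country A accepts.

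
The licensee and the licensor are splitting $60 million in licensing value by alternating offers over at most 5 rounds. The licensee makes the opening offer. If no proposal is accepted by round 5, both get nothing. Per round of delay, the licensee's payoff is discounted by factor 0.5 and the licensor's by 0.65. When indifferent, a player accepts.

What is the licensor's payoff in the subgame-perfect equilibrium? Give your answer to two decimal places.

25.84

Round 5 (the licensee proposes): rejection yields 0 for the licensor; the licensee offers 0 and keeps 60.
Round 4 (the licensor proposes): the licensee can get 60 next round, worth 0.5 × 60 = 30 now, so the licensor offers 30, keeping 30.
Round 3 (the licensee proposes): the licensor can get 30 next round, worth 0.65 × 30 = 19.5 now, so the licensee offers 19.5, keeping 40.5.
Round 2 (the licensor proposes): the licensee can get 40.5 next round, worth 0.5 × 40.5 = 20.25 now; the licensor offers that and keeps 39.75.
Round 1 (the licensee proposes): the licensor can get 39.75 next round, worth 0.65 × 39.75 = 25.8375 now. The licensee offers 25.8375 and keeps 60 − 25.8375 = 34.1625.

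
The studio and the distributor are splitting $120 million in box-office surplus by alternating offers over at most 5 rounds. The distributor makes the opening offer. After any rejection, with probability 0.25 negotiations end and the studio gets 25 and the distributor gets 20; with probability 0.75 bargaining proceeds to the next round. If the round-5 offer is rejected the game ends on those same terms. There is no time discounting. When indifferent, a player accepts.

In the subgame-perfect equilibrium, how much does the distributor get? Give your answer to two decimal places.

73.03

Round 5 (the distributor proposes): the studio gets 25 if talks fail, so the distributor offers 25 and keeps 95.
Round 4 (the studio proposes): rejecting gives the distributor an expected 0.75 × 95 + 0.25 × 20 = 76.25. The studio offers 76.25 and keeps 120 − 76.25 = 43.75.
Round 3 (the distributor proposes): rejecting gives the studio an expected 0.75 × 43.75 + 0.25 × 25 = 39.0625, so the distributor offers 39.0625, keeping 80.9375.
Round 2 (the studio proposes): rejecting gives the distributor an expected 0.75 × 80.9375 + 0.25 × 20 = 65.703125, so the studio offers 65.703125, keeping 54.296875.
Round 1 (the distributor proposes): rejecting gives the studio an expected 0.75 × 54.296875 + 0.25 × 25 = 46.97265625. The distributor offers 46.97265625 and keeps 120 − 46.97265625 = 73.02734375.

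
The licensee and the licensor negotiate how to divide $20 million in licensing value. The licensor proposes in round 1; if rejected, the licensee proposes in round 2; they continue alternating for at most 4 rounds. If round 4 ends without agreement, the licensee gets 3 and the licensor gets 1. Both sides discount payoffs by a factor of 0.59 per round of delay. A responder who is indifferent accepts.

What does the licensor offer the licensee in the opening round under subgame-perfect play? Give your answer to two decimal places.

Round 4 (the licensee proposes): the licensor gets 1 if talks fail, so the licensee offers 1 and keeps 19.
Round 3 (the licensor proposes): the licensee can get 19 next round, worth 0.59 × 19 = 11.21 now. The licensor offers 11.21 and keeps 20 − 11.21 = 8.79.
Round 2 (the licensee proposes): the licensor can get 8.79 next round, worth 0.59 × 8.79 = 5.1861 now, so the licensee offers 5.1861, keeping 14.8139.
Round 1 (the licensor proposes): the licensee can get 14.8139 next round, worth 0.59 × 14.8139 = 8.740201 now. The licensor offers 8.740201 and keeps 20 − 8.740201 = 11.259799.

8.74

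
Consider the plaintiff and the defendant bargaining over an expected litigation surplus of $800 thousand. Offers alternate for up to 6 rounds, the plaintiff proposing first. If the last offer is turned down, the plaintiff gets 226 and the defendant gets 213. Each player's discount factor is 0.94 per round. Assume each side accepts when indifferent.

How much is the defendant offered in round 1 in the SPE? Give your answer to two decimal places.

Work backward from the last round.
Round 6 (the defendant proposes): the plaintiff gets 226 if talks fail, so the defendant offers 226 and keeps 574.
Round 5 (the plaintiff proposes): the defendant can get 574 next round, worth 0.94 × 574 = 539.56 now, so the plaintiff offers 539.56, keeping 260.44.
Round 4 (the defendant proposes): the plaintiff can get 260.44 next round, worth 0.94 × 260.44 = 244.8136 now. The defendant offers 244.8136 and keeps 800 − 244.8136 = 555.1864.
Round 3 (the plaintiff proposes): the defendant can get 555.1864 next round, worth 0.94 × 555.1864 = 521.875216 now, so the plaintiff offers 521.875216, keeping 278.124784.
Round 2 (the defendant proposes): the plaintiff can get 278.124784 next round, worth 0.94 × 278.124784 = 261.43729696 now; the defendant offers that and keeps 538.56270304.
Round 1 (the plaintiff proposes): the defendant can get 538.56270304 next round, worth 0.94 × 538.56270304 = 506.2489408576 now. The plaintiff offers 506.2489408576 and keeps 800 − 506.2489408576 = 293.7510591424.

506.25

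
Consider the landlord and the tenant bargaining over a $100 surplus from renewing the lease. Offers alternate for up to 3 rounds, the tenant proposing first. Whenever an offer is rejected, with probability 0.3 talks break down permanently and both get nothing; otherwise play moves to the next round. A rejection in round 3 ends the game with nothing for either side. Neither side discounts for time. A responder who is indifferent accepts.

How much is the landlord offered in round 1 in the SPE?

21

Round 3 (the tenant proposes): the landlord will accept anything ≥ 0, so the tenant offers 0 and keeps 100.
Round 2 (the landlord proposes): rejecting gives the tenant an expected 0.7 × 100 = 70; the landlord offers that and keeps 30.
Round 1 (the tenant proposes): rejecting gives the landlord an expected 0.7 × 30 = 21; the tenant offers that and keeps 79.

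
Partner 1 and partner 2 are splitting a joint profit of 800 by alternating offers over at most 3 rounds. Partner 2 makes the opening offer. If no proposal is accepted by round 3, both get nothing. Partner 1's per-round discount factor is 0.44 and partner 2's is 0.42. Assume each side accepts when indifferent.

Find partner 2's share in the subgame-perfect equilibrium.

595.84

Solve by backward induction from round 3.
Round 3 (partner 2 proposes): rejection yields 0 for partner 1; partner 2 offers 0 and keeps 800.
Round 2 (partner 1 proposes): partner 2 can get 800 next round, worth 0.42 × 800 = 336 now; partner 1 offers that and keeps 464.
Round 1 (partner 2 proposes): partner 1 can get 464 next round, worth 0.44 × 464 = 204.16 now, so partner 2 offers 204.16, keeping 595.84.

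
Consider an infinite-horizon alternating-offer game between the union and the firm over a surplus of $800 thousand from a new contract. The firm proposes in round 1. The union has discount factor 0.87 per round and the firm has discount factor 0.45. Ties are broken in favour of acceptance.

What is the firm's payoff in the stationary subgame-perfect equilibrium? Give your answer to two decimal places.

Let x be the firm's share when the firm proposes and y be the union's share when the union proposes.
The union accepts iff offered ≥ 0.87·y, so x = 800 − 0.87y. Symmetrically y = 800 − 0.45x.
Substituting: x = 800 − 0.87(800 − 0.45x), giving x(1 − 0.45·0.87) = 800(1 − 0.87).
So x = 800 × 0.13 / 0.6085 ≈ 170.9121, and the union receives 800 − x ≈ 629.0879.

170.91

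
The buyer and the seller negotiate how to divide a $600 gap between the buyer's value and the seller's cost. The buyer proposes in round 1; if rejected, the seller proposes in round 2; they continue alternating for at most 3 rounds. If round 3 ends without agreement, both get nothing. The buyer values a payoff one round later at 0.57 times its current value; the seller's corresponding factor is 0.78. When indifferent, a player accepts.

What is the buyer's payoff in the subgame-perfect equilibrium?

Round 3 (the buyer proposes): rejection yields 0 for the seller; the buyer offers 0 and keeps 600.
Round 2 (the seller proposes): the buyer can get 600 next round, worth 0.57 × 600 = 342 now. The seller offers 342 and keeps 600 − 342 = 258.
Round 1 (the buyer proposes): the seller can get 258 next round, worth 0.78 × 258 = 201.24 now. The buyer offers 201.24 and keeps 600 − 201.24 = 398.76.

398.76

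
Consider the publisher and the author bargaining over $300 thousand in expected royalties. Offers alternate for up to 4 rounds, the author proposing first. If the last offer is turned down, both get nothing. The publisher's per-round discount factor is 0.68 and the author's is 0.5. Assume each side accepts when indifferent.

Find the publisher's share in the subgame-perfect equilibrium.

Round 4 (the publisher proposes): the author will accept anything ≥ 0, so the publisher offers 0 and keeps 300.
Round 3 (the author proposes): the publisher can get 300 next round, worth 0.68 × 300 = 204 now. The author offers 204 and keeps 300 − 204 = 96.
Round 2 (the publisher proposes): the author can get 96 next round, worth 0.5 × 96 = 48 now. The publisher offers 48 and keeps 300 − 48 = 252.
Round 1 (the author proposes): the publisher can get 252 next round, worth 0.68 × 252 = 171.36 now; the author offers that and keeps 128.64.

171.36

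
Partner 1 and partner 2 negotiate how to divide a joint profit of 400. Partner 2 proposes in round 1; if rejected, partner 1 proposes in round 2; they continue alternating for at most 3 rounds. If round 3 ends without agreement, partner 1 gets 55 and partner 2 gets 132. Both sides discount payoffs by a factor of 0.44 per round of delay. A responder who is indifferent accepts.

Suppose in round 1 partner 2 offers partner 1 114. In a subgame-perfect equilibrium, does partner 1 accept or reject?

Accept

Round 3 (partner 2 proposes): partner 1 gets 55 if talks fail, so partner 2 offers 55 and keeps 345.
Round 2 (partner 1 proposes): partner 2 can get 345 next round, worth 0.44 × 345 = 151.8 now; partner 1 offers that and keeps 248.2.
So by rejecting in round 1, partner 1 gets 248.2 next round, worth 0.44 × 248.2 = 109.208 now.
Offer 114 ≥ 109.208, so partner 1 accepts.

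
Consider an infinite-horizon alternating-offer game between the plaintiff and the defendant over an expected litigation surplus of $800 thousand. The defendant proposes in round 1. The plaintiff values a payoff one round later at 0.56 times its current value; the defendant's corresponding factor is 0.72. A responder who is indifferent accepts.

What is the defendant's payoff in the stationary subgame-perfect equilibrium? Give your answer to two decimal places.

589.81

In a stationary SPE each proposer offers the other exactly their discounted continuation value.
If the defendant keeps x when proposing and the plaintiff keeps y when proposing, then x = 800 − 0.56y and y = 800 − 0.72x.
Solving: x = 800(1 − 0.56) / (1 − 0.72·0.56) = 352 / 0.5968 ≈ 589.8123.
The plaintiff gets 800 − 589.8123 ≈ 210.1877.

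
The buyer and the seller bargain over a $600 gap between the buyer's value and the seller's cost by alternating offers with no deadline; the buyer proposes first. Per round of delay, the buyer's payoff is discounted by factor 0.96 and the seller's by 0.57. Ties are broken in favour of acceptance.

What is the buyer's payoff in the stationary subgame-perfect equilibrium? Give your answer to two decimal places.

569.79

In a stationary SPE each proposer offers the other exactly their discounted continuation value.
If the buyer keeps x when proposing and the seller keeps y when proposing, then x = 600 − 0.57y and y = 600 − 0.96x.
Solving: x = 600(1 − 0.57) / (1 − 0.96·0.57) = 258 / 0.4528 ≈ 569.7880.
The seller gets 600 − 569.7880 ≈ 30.2120.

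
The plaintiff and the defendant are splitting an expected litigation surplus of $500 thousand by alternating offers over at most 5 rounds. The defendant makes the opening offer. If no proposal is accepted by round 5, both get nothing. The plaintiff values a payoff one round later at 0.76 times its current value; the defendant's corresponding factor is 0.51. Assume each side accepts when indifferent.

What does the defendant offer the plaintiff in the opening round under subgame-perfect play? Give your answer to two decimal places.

258.37

Round 5 (the defendant proposes): the plaintiff will accept anything ≥ 0, so the defendant offers 0 and keeps 500.
Round 4 (the plaintiff proposes): the defendant can get 500 next round, worth 0.51 × 500 = 255 now, so the plaintiff offers 255, keeping 245.
Round 3 (the defendant proposes): the plaintiff can get 245 next round, worth 0.76 × 245 = 186.2 now. The defendant offers 186.2 and keeps 500 − 186.2 = 313.8.
Round 2 (the plaintiff proposes): the defendant can get 313.8 next round, worth 0.51 × 313.8 = 160.038 now, so the plaintiff offers 160.038, keeping 339.962.
Round 1 (the defendant proposes): the plaintiff can get 339.962 next round, worth 0.76 × 339.962 = 258.37112 now, so the defendant offers 258.37112, keeping 241.62888.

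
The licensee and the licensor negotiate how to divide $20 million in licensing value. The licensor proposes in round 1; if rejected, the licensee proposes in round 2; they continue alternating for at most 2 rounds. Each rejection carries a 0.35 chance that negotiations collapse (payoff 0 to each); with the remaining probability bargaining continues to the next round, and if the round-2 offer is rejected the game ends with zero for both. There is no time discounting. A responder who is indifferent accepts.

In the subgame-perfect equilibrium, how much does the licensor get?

7

By backward induction:
Round 2 (the licensee proposes): rejection yields 0 for the licensor; the licensee offers 0 and keeps 20.
Round 1 (the licensor proposes): rejecting gives the licensee an expected 0.65 × 20 = 13, so the licensor offers 13, keeping 7.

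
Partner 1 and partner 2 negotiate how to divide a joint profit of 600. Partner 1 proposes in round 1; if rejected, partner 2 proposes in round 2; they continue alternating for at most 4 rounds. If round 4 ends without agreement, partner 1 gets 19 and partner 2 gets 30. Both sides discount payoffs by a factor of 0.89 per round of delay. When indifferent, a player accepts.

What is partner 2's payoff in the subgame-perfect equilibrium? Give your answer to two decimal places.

Round 4 (partner 2 proposes): partner 1 gets 19 if talks fail, so partner 2 offers 19 and keeps 581.
Round 3 (partner 1 proposes): partner 2 can get 581 next round, worth 0.89 × 581 = 517.09 now; partner 1 offers that and keeps 82.91.
Round 2 (partner 2 proposes): partner 1 can get 82.91 next round, worth 0.89 × 82.91 = 73.7899 now. Partner 2 offers 73.7899 and keeps 600 − 73.7899 = 526.2101.
Round 1 (partner 1 proposes): partner 2 can get 526.2101 next round, worth 0.89 × 526.2101 = 468.326989 now; partner 1 offers that and keeps 131.673011.

468.33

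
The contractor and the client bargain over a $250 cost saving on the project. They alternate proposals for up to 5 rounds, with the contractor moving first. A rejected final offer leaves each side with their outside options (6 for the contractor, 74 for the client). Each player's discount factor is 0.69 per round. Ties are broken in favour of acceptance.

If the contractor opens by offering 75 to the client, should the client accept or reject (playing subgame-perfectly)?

Reject

Work out the client's continuation value if the offer is rejected.
Round 5 (the contractor proposes): the client gets 74 if talks fail, so the contractor offers 74 and keeps 176.
Round 4 (the client proposes): the contractor can get 176 next round, worth 0.69 × 176 = 121.44 now. The client offers 121.44 and keeps 250 − 121.44 = 128.56.
Round 3 (the contractor proposes): the client can get 128.56 next round, worth 0.69 × 128.56 = 88.7064 now; the contractor offers that and keeps 161.2936.
Round 2 (the client proposes): the contractor can get 161.2936 next round, worth 0.69 × 161.2936 = 111.292584 now, so the client offers 111.292584, keeping 138.707416.
So by rejecting in round 1, the client gets 138.707416 next round, worth 0.69 × 138.707416 = 95.70811704 now.
Offer 75 < 95.70811704, so the client rejects.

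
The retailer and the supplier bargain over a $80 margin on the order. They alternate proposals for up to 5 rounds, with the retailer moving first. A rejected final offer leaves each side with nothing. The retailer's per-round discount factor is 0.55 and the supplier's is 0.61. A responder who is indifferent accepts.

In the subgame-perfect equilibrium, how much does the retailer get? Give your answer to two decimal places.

Round 5 (the retailer proposes): rejection yields 0 for the supplier; the retailer offers 0 and keeps 80.
Round 4 (the supplier proposes): the retailer can get 80 next round, worth 0.55 × 80 = 44 now; the supplier offers that and keeps 36.
Round 3 (the retailer proposes): the supplier can get 36 next round, worth 0.61 × 36 = 21.96 now; the retailer offers that and keeps 58.04.
Round 2 (the supplier proposes): the retailer can get 58.04 next round, worth 0.55 × 58.04 = 31.922 now; the supplier offers that and keeps 48.078.
Round 1 (the retailer proposes): the supplier can get 48.078 next round, worth 0.61 × 48.078 = 29.32758 now. The retailer offers 29.32758 and keeps 80 − 29.32758 = 50.67242.

50.67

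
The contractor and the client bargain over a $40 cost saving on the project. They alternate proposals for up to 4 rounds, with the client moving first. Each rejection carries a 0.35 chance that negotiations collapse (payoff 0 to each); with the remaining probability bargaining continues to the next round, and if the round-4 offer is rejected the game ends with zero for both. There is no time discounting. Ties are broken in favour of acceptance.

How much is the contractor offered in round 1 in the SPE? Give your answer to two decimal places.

Round 4 (the contractor proposes): rejection yields 0 for the client; the contractor offers 0 and keeps 40.
Round 3 (the client proposes): rejecting gives the contractor an expected 0.65 × 40 = 26; the client offers that and keeps 14.
Round 2 (the contractor proposes): rejecting gives the client an expected 0.65 × 14 = 9.1; the contractor offers that and keeps 30.9.
Round 1 (the client proposes): rejecting gives the contractor an expected 0.65 × 30.9 = 20.085; the client offers that and keeps 19.915.

20.09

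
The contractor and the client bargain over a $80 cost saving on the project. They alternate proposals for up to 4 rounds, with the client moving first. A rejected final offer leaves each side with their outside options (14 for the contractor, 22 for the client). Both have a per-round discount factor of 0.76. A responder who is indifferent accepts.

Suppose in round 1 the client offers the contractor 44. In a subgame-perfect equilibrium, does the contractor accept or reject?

Accept

Round 4 (the contractor proposes): the client gets 22 if talks fail, so the contractor offers 22 and keeps 58.
Round 3 (the client proposes): the contractor can get 58 next round, worth 0.76 × 58 = 44.08 now. The client offers 44.08 and keeps 80 − 44.08 = 35.92.
Round 2 (the contractor proposes): the client can get 35.92 next round, worth 0.76 × 35.92 = 27.2992 now, so the contractor offers 27.2992, keeping 52.7008.
So by rejecting in round 1, the contractor gets 52.7008 next round, worth 0.76 × 52.7008 = 40.052608 now.
Offer 44 ≥ 40.052608, so the contractor accepts.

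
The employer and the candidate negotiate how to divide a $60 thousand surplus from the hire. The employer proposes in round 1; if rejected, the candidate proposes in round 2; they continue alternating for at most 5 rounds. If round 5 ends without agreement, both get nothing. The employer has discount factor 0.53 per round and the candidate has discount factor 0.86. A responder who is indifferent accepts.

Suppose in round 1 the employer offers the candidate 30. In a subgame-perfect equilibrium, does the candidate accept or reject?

Work out the candidate's continuation value if the offer is rejected.
Round 5 (the employer proposes): rejection yields 0 for the candidate; the employer offers 0 and keeps 60.
Round 4 (the candidate proposes): the employer can get 60 next round, worth 0.53 × 60 = 31.8 now; the candidate offers that and keeps 28.2.
Round 3 (the employer proposes): the candidate can get 28.2 next round, worth 0.86 × 28.2 = 24.252 now, so the employer offers 24.252, keeping 35.748.
Round 2 (the candidate proposes): the employer can get 35.748 next round, worth 0.53 × 35.748 = 18.94644 now. The candidate offers 18.94644 and keeps 60 − 18.94644 = 41.05356.
So by rejecting in round 1, the candidate gets 41.05356 next round, worth 0.86 × 41.05356 = 35.3060616 now.
Offer 30 < 35.3060616, so the candidate rejects.

Reject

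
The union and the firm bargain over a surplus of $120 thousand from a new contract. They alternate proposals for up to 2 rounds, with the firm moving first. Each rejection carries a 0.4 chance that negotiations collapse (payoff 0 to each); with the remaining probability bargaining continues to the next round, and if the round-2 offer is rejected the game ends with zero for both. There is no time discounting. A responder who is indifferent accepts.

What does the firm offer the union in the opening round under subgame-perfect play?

72

By backward induction:
Round 2 (the union proposes): rejection yields 0 for the firm; the union offers 0 and keeps 120.
Round 1 (the firm proposes): rejecting gives the union an expected 0.6 × 120 = 72. The firm offers 72 and keeps 120 − 72 = 48.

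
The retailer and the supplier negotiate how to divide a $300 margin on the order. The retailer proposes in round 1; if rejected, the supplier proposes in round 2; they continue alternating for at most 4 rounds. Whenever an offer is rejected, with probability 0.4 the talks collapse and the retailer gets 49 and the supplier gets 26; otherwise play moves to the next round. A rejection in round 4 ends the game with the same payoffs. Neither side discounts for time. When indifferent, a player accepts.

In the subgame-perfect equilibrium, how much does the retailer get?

171.4

Round 4 (the supplier proposes): the retailer gets 49 if talks fail, so the supplier offers 49 and keeps 251.
Round 3 (the retailer proposes): rejecting gives the supplier an expected 0.6 × 251 + 0.4 × 26 = 161, so the retailer offers 161, keeping 139.
Round 2 (the supplier proposes): rejecting gives the retailer an expected 0.6 × 139 + 0.4 × 49 = 103; the supplier offers that and keeps 197.
Round 1 (the retailer proposes): rejecting gives the supplier an expected 0.6 × 197 + 0.4 × 26 = 128.6. The retailer offers 128.6 and keeps 300 − 128.6 = 171.4.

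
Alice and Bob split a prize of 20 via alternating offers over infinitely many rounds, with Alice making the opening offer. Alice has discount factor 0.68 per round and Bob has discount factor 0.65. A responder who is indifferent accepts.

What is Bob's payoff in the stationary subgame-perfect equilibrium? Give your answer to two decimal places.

Let x be Alice's share when Alice proposes and y be Bob's share when Bob proposes.
Bob accepts iff offered ≥ 0.65·y, so x = 20 − 0.65y. Symmetrically y = 20 − 0.68x.
Substituting: x = 20 − 0.65(20 − 0.68x), giving x(1 − 0.68·0.65) = 20(1 − 0.65).
So x = 20 × 0.35 / 0.558 ≈ 12.5448, and Bob receives 20 − x ≈ 7.4552.

7.46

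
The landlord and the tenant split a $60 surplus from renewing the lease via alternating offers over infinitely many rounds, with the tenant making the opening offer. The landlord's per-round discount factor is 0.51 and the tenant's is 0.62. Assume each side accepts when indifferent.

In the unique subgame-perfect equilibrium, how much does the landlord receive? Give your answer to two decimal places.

17.00

In a stationary SPE each proposer offers the other exactly their discounted continuation value.
If the tenant keeps x when proposing and the landlord keeps y when proposing, then x = 60 − 0.51y and y = 60 − 0.62x.
Solving: x = 60(1 − 0.51) / (1 − 0.62·0.51) = 29.4 / 0.6838 ≈ 42.9950.
The landlord gets 60 − 42.9950 ≈ 17.0050.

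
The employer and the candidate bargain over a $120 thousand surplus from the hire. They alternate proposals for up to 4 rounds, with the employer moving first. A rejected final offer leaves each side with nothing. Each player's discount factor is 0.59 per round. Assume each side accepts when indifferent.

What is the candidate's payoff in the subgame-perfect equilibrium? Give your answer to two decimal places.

Round 4 (the candidate proposes): the employer will accept anything ≥ 0, so the candidate offers 0 and keeps 120.
Round 3 (the employer proposes): the candidate can get 120 next round, worth 0.59 × 120 = 70.8 now. The employer offers 70.8 and keeps 120 − 70.8 = 49.2.
Round 2 (the candidate proposes): the employer can get 49.2 next round, worth 0.59 × 49.2 = 29.028 now. The candidate offers 29.028 and keeps 120 − 29.028 = 90.972.
Round 1 (the employer proposes): the candidate can get 90.972 next round, worth 0.59 × 90.972 = 53.67348 now. The employer offers 53.67348 and keeps 120 − 53.67348 = 66.32652.

53.67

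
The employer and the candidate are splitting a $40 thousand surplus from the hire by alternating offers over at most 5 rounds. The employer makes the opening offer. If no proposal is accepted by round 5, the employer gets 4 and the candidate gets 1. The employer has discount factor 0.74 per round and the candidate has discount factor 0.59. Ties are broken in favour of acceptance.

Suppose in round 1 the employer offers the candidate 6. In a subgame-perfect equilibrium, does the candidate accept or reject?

Work out the candidate's continuation value if the offer is rejected.
Round 5 (the employer proposes): the candidate gets 1 if talks fail, so the employer offers 1 and keeps 39.
Round 4 (the candidate proposes): the employer can get 39 next round, worth 0.74 × 39 = 28.86 now, so the candidate offers 28.86, keeping 11.14.
Round 3 (the employer proposes): the candidate can get 11.14 next round, worth 0.59 × 11.14 = 6.5726 now, so the employer offers 6.5726, keeping 33.4274.
Round 2 (the candidate proposes): the employer can get 33.4274 next round, worth 0.74 × 33.4274 = 24.736276 now, so the candidate offers 24.736276, keeping 15.263724.
So by rejecting in round 1, the candidate gets 15.263724 next round, worth 0.59 × 15.263724 = 9.00559716 now.
Offer 6 < 9.00559716, so the candidate rejects.

Reject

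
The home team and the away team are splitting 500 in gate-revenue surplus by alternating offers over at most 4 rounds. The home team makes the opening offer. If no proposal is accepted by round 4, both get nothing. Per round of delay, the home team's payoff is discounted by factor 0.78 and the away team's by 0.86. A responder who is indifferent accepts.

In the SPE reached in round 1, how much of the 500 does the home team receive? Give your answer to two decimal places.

Work backward from the last round.
Round 4 (the away team proposes): the home team will accept anything ≥ 0, so the away team offers 0 and keeps 500.
Round 3 (the home team proposes): the away team can get 500 next round, worth 0.86 × 500 = 430 now. The home team offers 430 and keeps 500 − 430 = 70.
Round 2 (the away team proposes): the home team can get 70 next round, worth 0.78 × 70 = 54.6 now, so the away team offers 54.6, keeping 445.4.
Round 1 (the home team proposes): the away team can get 445.4 next round, worth 0.86 × 445.4 = 383.044 now. The home team offers 383.044 and keeps 500 − 383.044 = 116.956.

116.96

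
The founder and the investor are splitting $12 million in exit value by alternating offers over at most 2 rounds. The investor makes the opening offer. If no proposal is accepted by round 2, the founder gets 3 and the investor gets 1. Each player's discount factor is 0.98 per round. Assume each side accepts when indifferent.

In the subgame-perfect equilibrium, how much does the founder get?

Solve by backward induction from round 2.
Round 2 (the founder proposes): the investor gets 1 if talks fail, so the founder offers 1 and keeps 11.
Round 1 (the investor proposes): the founder can get 11 next round, worth 0.98 × 11 = 10.78 now. The investor offers 10.78 and keeps 12 − 10.78 = 1.22.

10.78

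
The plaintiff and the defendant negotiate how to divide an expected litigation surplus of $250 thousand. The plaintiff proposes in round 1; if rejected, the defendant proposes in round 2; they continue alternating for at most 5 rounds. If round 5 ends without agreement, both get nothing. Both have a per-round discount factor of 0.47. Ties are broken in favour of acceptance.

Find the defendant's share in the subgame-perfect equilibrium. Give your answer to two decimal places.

76.03

Round 5 (the plaintiff proposes): the defendant will accept anything ≥ 0, so the plaintiff offers 0 and keeps 250.
Round 4 (the defendant proposes): the plaintiff can get 250 next round, worth 0.47 × 250 = 117.5 now; the defendant offers that and keeps 132.5.
Round 3 (the plaintiff proposes): the defendant can get 132.5 next round, worth 0.47 × 132.5 = 62.275 now. The plaintiff offers 62.275 and keeps 250 − 62.275 = 187.725.
Round 2 (the defendant proposes): the plaintiff can get 187.725 next round, worth 0.47 × 187.725 = 88.23075 now, so the defendant offers 88.23075, keeping 161.76925.
Round 1 (the plaintiff proposes): the defendant can get 161.76925 next round, worth 0.47 × 161.76925 = 76.0315475 now, so the plaintiff offers 76.0315475, keeping 173.9684525.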